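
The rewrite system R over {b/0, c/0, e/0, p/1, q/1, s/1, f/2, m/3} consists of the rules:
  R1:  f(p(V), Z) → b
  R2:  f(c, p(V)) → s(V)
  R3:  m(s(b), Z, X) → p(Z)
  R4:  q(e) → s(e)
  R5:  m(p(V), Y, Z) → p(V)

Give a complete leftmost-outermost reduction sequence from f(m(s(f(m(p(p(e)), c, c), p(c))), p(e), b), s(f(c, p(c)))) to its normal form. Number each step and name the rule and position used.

b

1. f(m(s(f(m(p(p(e)), c, c), p(c))), p(e), b), s(f(c, p(c))))  →  f(m(s(f(p(p(e)), p(c))), p(e), b), s(f(c, p(c))))   [R5 at 1.1.1.1]
2. f(m(s(f(p(p(e)), p(c))), p(e), b), s(f(c, p(c))))  →  f(m(s(b), p(e), b), s(f(c, p(c))))   [R1 at 1.1.1]
3. f(m(s(b), p(e), b), s(f(c, p(c))))  →  f(p(p(e)), s(f(c, p(c))))   [R3 at 1]
4. f(p(p(e)), s(f(c, p(c))))  →  b   [R1 at ε]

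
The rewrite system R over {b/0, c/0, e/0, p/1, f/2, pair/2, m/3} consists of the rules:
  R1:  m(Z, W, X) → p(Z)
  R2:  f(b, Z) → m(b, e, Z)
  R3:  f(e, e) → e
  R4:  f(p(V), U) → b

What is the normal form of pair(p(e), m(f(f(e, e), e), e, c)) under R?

1. pair(p(e), m(f(f(e, e), e), e, c))  →  pair(p(e), p(f(f(e, e), e)))   [R1 at 2]
2. pair(p(e), p(f(f(e, e), e)))  →  pair(p(e), p(f(e, e)))   [R3 at 2.1.1]
3. pair(p(e), p(f(e, e)))  →  pair(p(e), p(e))   [R3 at 2.1]

pair(p(e), p(e))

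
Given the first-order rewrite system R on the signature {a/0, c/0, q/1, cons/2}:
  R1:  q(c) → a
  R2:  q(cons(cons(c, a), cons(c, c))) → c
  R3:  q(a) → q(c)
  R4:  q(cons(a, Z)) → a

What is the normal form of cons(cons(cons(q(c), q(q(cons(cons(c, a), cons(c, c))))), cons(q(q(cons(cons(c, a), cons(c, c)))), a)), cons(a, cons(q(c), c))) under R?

1. cons(cons(cons(q(c), q(q(cons(cons(c, a), cons(c, c))))), cons(q(q(cons(cons(c, a), cons(c, c)))), a)), cons(a, cons(q(c), c)))  →  cons(cons(cons(a, q(q(cons(cons(c, a), cons(c, c))))), cons(q(q(cons(cons(c, a), cons(c, c)))), a)), cons(a, cons(q(c), c)))   [R1 at 1.1.1]
2. cons(cons(cons(a, q(q(cons(cons(c, a), cons(c, c))))), cons(q(q(cons(cons(c, a), cons(c, c)))), a)), cons(a, cons(q(c), c)))  →  cons(cons(cons(a, q(c)), cons(q(q(cons(cons(c, a), cons(c, c)))), a)), cons(a, cons(q(c), c)))   [R2 at 1.1.2.1]
3. cons(cons(cons(a, q(c)), cons(q(q(cons(cons(c, a), cons(c, c)))), a)), cons(a, cons(q(c), c)))  →  cons(cons(cons(a, a), cons(q(q(cons(cons(c, a), cons(c, c)))), a)), cons(a, cons(q(c), c)))   [R1 at 1.1.2]
4. cons(cons(cons(a, a), cons(q(q(cons(cons(c, a), cons(c, c)))), a)), cons(a, cons(q(c), c)))  →  cons(cons(cons(a, a), cons(q(c), a)), cons(a, cons(q(c), c)))   [R2 at 1.2.1.1]
5. cons(cons(cons(a, a), cons(q(c), a)), cons(a, cons(q(c), c)))  →  cons(cons(cons(a, a), cons(a, a)), cons(a, cons(q(c), c)))   [R1 at 1.2.1]
6. cons(cons(cons(a, a), cons(a, a)), cons(a, cons(q(c), c)))  →  cons(cons(cons(a, a), cons(a, a)), cons(a, cons(a, c)))   [R1 at 2.2.1]

cons(cons(cons(a, a), cons(a, a)), cons(a, cons(a, c)))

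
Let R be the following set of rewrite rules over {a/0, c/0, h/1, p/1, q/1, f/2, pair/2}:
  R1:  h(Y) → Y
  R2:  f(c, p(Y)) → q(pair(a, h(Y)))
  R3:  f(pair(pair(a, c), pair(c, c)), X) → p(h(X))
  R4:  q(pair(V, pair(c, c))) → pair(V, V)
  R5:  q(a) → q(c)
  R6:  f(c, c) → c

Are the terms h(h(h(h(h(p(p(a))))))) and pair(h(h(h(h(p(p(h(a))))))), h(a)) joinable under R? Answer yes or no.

no — NF(t₁) = p(p(a)), NF(t₂) = pair(p(p(a)), a)

Reduce t₁ = h(h(h(h(h(p(p(a))))))):
1. h(h(h(h(h(p(p(a)))))))  →  h(h(h(h(p(p(a))))))   [R1 at ε]
2. h(h(h(h(p(p(a))))))  →  h(h(h(p(p(a)))))   [R1 at ε]
3. h(h(h(p(p(a)))))  →  h(h(p(p(a))))   [R1 at ε]
4. h(h(p(p(a))))  →  h(p(p(a)))   [R1 at ε]
5. h(p(p(a)))  →  p(p(a))   [R1 at ε]

Reduce t₂ = pair(h(h(h(h(p(p(h(a))))))), h(a)):
1. pair(h(h(h(h(p(p(h(a))))))), h(a))  →  pair(h(h(h(p(p(h(a)))))), h(a))   [R1 at 1]
2. pair(h(h(h(p(p(h(a)))))), h(a))  →  pair(h(h(p(p(h(a))))), h(a))   [R1 at 1]
3. pair(h(h(p(p(h(a))))), h(a))  →  pair(h(p(p(h(a)))), h(a))   [R1 at 1]
4. pair(h(p(p(h(a)))), h(a))  →  pair(p(p(h(a))), h(a))   [R1 at 1]
5. pair(p(p(h(a))), h(a))  →  pair(p(p(a)), h(a))   [R1 at 1.1.1]
6. pair(p(p(a)), h(a))  →  pair(p(p(a)), a)   [R1 at 2]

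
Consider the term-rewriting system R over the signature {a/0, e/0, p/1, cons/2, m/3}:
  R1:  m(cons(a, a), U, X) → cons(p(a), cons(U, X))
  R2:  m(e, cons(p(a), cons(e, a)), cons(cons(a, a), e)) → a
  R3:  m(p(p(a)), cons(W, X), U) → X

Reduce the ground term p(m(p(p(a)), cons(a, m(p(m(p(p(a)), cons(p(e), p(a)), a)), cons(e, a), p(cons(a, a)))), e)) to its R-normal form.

p(a)

1. p(m(p(p(a)), cons(a, m(p(m(p(p(a)), cons(p(e), p(a)), a)), cons(e, a), p(cons(a, a)))), e))  →  p(m(p(m(p(p(a)), cons(p(e), p(a)), a)), cons(e, a), p(cons(a, a))))   [R3 at 1]
2. p(m(p(m(p(p(a)), cons(p(e), p(a)), a)), cons(e, a), p(cons(a, a))))  →  p(m(p(p(a)), cons(e, a), p(cons(a, a))))   [R3 at 1.1.1]
3. p(m(p(p(a)), cons(e, a), p(cons(a, a))))  →  p(a)   [R3 at 1]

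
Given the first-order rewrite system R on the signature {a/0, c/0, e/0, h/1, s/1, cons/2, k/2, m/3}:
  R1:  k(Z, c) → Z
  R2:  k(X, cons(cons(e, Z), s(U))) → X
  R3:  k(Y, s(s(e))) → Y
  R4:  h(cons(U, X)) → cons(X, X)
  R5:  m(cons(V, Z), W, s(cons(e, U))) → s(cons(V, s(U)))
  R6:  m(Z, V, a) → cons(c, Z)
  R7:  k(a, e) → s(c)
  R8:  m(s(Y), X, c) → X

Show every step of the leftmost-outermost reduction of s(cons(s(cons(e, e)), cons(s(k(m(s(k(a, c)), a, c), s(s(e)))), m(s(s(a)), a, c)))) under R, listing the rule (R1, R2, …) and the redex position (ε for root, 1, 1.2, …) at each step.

s(cons(s(cons(e, e)), cons(s(a), a)))

1. s(cons(s(cons(e, e)), cons(s(k(m(s(k(a, c)), a, c), s(s(e)))), m(s(s(a)), a, c))))  →  s(cons(s(cons(e, e)), cons(s(m(s(k(a, c)), a, c)), m(s(s(a)), a, c))))   [R3 at 1.2.1.1]
2. s(cons(s(cons(e, e)), cons(s(m(s(k(a, c)), a, c)), m(s(s(a)), a, c))))  →  s(cons(s(cons(e, e)), cons(s(a), m(s(s(a)), a, c))))   [R8 at 1.2.1.1]
3. s(cons(s(cons(e, e)), cons(s(a), m(s(s(a)), a, c))))  →  s(cons(s(cons(e, e)), cons(s(a), a)))   [R8 at 1.2.2]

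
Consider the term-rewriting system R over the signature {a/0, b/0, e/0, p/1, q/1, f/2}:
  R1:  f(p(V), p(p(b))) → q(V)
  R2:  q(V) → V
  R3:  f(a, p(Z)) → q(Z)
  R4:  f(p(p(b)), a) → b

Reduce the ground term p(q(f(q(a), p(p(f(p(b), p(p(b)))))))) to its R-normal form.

1. p(q(f(q(a), p(p(f(p(b), p(p(b))))))))  →  p(f(q(a), p(p(f(p(b), p(p(b)))))))   [R2 at 1]
2. p(f(q(a), p(p(f(p(b), p(p(b)))))))  →  p(f(a, p(p(f(p(b), p(p(b)))))))   [R2 at 1.1]
3. p(f(a, p(p(f(p(b), p(p(b)))))))  →  p(q(p(f(p(b), p(p(b))))))   [R3 at 1]
4. p(q(p(f(p(b), p(p(b))))))  →  p(p(f(p(b), p(p(b)))))   [R2 at 1]
5. p(p(f(p(b), p(p(b)))))  →  p(p(q(b)))   [R1 at 1.1]
6. p(p(q(b)))  →  p(p(b))   [R2 at 1.1]

p(p(b))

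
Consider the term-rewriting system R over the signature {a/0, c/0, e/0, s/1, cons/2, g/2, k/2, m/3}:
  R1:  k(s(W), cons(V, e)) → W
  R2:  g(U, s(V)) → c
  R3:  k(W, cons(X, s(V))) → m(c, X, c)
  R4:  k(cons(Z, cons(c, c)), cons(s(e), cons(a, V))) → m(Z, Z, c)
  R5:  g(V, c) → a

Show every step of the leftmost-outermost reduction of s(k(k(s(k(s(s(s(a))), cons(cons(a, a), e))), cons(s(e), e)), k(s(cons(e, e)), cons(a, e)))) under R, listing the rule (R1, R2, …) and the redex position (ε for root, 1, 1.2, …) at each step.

s(s(a))

1. s(k(k(s(k(s(s(s(a))), cons(cons(a, a), e))), cons(s(e), e)), k(s(cons(e, e)), cons(a, e))))  →  s(k(k(s(s(s(a))), cons(cons(a, a), e)), k(s(cons(e, e)), cons(a, e))))   [R1 at 1.1]
2. s(k(k(s(s(s(a))), cons(cons(a, a), e)), k(s(cons(e, e)), cons(a, e))))  →  s(k(s(s(a)), k(s(cons(e, e)), cons(a, e))))   [R1 at 1.1]
3. s(k(s(s(a)), k(s(cons(e, e)), cons(a, e))))  →  s(k(s(s(a)), cons(e, e)))   [R1 at 1.2]
4. s(k(s(s(a)), cons(e, e)))  →  s(s(a))   [R1 at 1]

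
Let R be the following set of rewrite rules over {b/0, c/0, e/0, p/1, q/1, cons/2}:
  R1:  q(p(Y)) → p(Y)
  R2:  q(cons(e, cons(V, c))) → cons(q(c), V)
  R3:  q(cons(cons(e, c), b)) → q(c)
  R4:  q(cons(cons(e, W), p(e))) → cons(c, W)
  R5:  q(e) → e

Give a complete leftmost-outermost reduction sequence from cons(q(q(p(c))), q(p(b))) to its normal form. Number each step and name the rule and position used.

1. cons(q(q(p(c))), q(p(b)))  →  cons(q(p(c)), q(p(b)))   [R1 at 1.1]
2. cons(q(p(c)), q(p(b)))  →  cons(p(c), q(p(b)))   [R1 at 1]
3. cons(p(c), q(p(b)))  →  cons(p(c), p(b))   [R1 at 2]

cons(p(c), p(b))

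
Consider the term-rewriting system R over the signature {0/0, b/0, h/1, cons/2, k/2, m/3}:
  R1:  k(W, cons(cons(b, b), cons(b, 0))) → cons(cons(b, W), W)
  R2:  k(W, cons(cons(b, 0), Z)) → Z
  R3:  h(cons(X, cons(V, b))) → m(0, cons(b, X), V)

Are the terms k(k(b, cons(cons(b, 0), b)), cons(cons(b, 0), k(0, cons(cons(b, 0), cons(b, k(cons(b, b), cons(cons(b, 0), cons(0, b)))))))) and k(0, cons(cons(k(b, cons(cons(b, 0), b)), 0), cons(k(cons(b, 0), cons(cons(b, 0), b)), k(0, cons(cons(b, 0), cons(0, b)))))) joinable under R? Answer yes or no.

yes — NF(t₁) = cons(b, cons(0, b)), NF(t₂) = cons(b, cons(0, b))

Reduce t₁ = k(k(b, cons(cons(b, 0), b)), cons(cons(b, 0), k(0, cons(cons(b, 0), cons(b, k(cons(b, b), cons(cons(b, 0), cons(0, b)))))))):
1. k(k(b, cons(cons(b, 0), b)), cons(cons(b, 0), k(0, cons(cons(b, 0), cons(b, k(cons(b, b), cons(cons(b, 0), cons(0, b))))))))  →  k(0, cons(cons(b, 0), cons(b, k(cons(b, b), cons(cons(b, 0), cons(0, b))))))   [R2 at ε]
2. k(0, cons(cons(b, 0), cons(b, k(cons(b, b), cons(cons(b, 0), cons(0, b))))))  →  cons(b, k(cons(b, b), cons(cons(b, 0), cons(0, b))))   [R2 at ε]
3. cons(b, k(cons(b, b), cons(cons(b, 0), cons(0, b))))  →  cons(b, cons(0, b))   [R2 at 2]

Reduce t₂ = k(0, cons(cons(k(b, cons(cons(b, 0), b)), 0), cons(k(cons(b, 0), cons(cons(b, 0), b)), k(0, cons(cons(b, 0), cons(0, b)))))):
1. k(0, cons(cons(k(b, cons(cons(b, 0), b)), 0), cons(k(cons(b, 0), cons(cons(b, 0), b)), k(0, cons(cons(b, 0), cons(0, b))))))  →  k(0, cons(cons(b, 0), cons(k(cons(b, 0), cons(cons(b, 0), b)), k(0, cons(cons(b, 0), cons(0, b))))))   [R2 at 2.1.1]
2. k(0, cons(cons(b, 0), cons(k(cons(b, 0), cons(cons(b, 0), b)), k(0, cons(cons(b, 0), cons(0, b))))))  →  cons(k(cons(b, 0), cons(cons(b, 0), b)), k(0, cons(cons(b, 0), cons(0, b))))   [R2 at ε]
3. cons(k(cons(b, 0), cons(cons(b, 0), b)), k(0, cons(cons(b, 0), cons(0, b))))  →  cons(b, k(0, cons(cons(b, 0), cons(0, b))))   [R2 at 1]
4. cons(b, k(0, cons(cons(b, 0), cons(0, b))))  →  cons(b, cons(0, b))   [R2 at 2]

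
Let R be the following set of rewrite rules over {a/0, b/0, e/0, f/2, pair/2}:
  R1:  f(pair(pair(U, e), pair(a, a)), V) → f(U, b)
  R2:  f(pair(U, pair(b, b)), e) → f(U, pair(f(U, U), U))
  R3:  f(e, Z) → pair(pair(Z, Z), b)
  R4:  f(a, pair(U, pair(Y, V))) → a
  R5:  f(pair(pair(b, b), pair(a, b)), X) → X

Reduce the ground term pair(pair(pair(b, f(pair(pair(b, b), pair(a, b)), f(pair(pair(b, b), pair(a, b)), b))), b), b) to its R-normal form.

pair(pair(pair(b, b), b), b)

1. pair(pair(pair(b, f(pair(pair(b, b), pair(a, b)), f(pair(pair(b, b), pair(a, b)), b))), b), b)  →  pair(pair(pair(b, f(pair(pair(b, b), pair(a, b)), b)), b), b)   [R5 at 1.1.2]
2. pair(pair(pair(b, f(pair(pair(b, b), pair(a, b)), b)), b), b)  →  pair(pair(pair(b, b), b), b)   [R5 at 1.1.2]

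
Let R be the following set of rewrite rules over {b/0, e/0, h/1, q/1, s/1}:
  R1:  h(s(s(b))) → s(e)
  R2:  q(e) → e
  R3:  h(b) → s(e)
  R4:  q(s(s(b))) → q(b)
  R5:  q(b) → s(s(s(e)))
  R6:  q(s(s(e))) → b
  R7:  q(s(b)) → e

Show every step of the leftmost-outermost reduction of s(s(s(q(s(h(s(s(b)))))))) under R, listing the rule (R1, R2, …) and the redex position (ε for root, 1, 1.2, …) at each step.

1. s(s(s(q(s(h(s(s(b))))))))  →  s(s(s(q(s(s(e))))))   [R1 at 1.1.1.1.1]
2. s(s(s(q(s(s(e))))))  →  s(s(s(b)))   [R6 at 1.1.1]

s(s(s(b)))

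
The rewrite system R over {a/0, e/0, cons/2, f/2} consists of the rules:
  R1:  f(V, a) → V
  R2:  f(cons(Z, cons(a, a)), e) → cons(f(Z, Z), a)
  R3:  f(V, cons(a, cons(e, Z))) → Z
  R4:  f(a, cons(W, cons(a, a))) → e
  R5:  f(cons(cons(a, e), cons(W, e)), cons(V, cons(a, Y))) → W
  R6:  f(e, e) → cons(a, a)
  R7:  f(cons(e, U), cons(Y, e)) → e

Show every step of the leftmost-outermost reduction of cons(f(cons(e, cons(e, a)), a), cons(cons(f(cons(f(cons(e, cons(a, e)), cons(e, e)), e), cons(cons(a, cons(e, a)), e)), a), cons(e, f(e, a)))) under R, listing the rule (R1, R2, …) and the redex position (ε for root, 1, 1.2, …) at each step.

1. cons(f(cons(e, cons(e, a)), a), cons(cons(f(cons(f(cons(e, cons(a, e)), cons(e, e)), e), cons(cons(a, cons(e, a)), e)), a), cons(e, f(e, a))))  →  cons(cons(e, cons(e, a)), cons(cons(f(cons(f(cons(e, cons(a, e)), cons(e, e)), e), cons(cons(a, cons(e, a)), e)), a), cons(e, f(e, a))))   [R1 at 1]
2. cons(cons(e, cons(e, a)), cons(cons(f(cons(f(cons(e, cons(a, e)), cons(e, e)), e), cons(cons(a, cons(e, a)), e)), a), cons(e, f(e, a))))  →  cons(cons(e, cons(e, a)), cons(cons(f(cons(e, e), cons(cons(a, cons(e, a)), e)), a), cons(e, f(e, a))))   [R7 at 2.1.1.1.1]
3. cons(cons(e, cons(e, a)), cons(cons(f(cons(e, e), cons(cons(a, cons(e, a)), e)), a), cons(e, f(e, a))))  →  cons(cons(e, cons(e, a)), cons(cons(e, a), cons(e, f(e, a))))   [R7 at 2.1.1]
4. cons(cons(e, cons(e, a)), cons(cons(e, a), cons(e, f(e, a))))  →  cons(cons(e, cons(e, a)), cons(cons(e, a), cons(e, e)))   [R1 at 2.2.2]

cons(cons(e, cons(e, a)), cons(cons(e, a), cons(e, e)))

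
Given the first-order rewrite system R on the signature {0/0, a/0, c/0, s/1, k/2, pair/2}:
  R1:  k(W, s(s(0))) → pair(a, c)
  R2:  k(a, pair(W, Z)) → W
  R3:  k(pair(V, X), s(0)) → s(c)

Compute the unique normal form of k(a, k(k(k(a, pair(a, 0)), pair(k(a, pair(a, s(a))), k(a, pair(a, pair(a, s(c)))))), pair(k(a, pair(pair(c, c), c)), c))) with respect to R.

1. k(a, k(k(k(a, pair(a, 0)), pair(k(a, pair(a, s(a))), k(a, pair(a, pair(a, s(c)))))), pair(k(a, pair(pair(c, c), c)), c)))  →  k(a, k(k(a, pair(k(a, pair(a, s(a))), k(a, pair(a, pair(a, s(c)))))), pair(k(a, pair(pair(c, c), c)), c)))   [R2 at 2.1.1]
2. k(a, k(k(a, pair(k(a, pair(a, s(a))), k(a, pair(a, pair(a, s(c)))))), pair(k(a, pair(pair(c, c), c)), c)))  →  k(a, k(k(a, pair(a, s(a))), pair(k(a, pair(pair(c, c), c)), c)))   [R2 at 2.1]
3. k(a, k(k(a, pair(a, s(a))), pair(k(a, pair(pair(c, c), c)), c)))  →  k(a, k(a, pair(k(a, pair(pair(c, c), c)), c)))   [R2 at 2.1]
4. k(a, k(a, pair(k(a, pair(pair(c, c), c)), c)))  →  k(a, k(a, pair(pair(c, c), c)))   [R2 at 2]
5. k(a, k(a, pair(pair(c, c), c)))  →  k(a, pair(c, c))   [R2 at 2]
6. k(a, pair(c, c))  →  c   [R2 at ε]

c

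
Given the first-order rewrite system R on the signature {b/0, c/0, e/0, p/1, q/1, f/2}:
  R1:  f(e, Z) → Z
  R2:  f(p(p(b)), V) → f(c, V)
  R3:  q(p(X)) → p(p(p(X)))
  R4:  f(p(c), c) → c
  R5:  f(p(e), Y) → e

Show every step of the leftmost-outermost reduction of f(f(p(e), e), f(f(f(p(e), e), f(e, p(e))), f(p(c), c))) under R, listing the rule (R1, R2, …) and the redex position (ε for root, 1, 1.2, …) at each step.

e

1. f(f(p(e), e), f(f(f(p(e), e), f(e, p(e))), f(p(c), c)))  →  f(e, f(f(f(p(e), e), f(e, p(e))), f(p(c), c)))   [R5 at 1]
2. f(e, f(f(f(p(e), e), f(e, p(e))), f(p(c), c)))  →  f(f(f(p(e), e), f(e, p(e))), f(p(c), c))   [R1 at ε]
3. f(f(f(p(e), e), f(e, p(e))), f(p(c), c))  →  f(f(e, f(e, p(e))), f(p(c), c))   [R5 at 1.1]
4. f(f(e, f(e, p(e))), f(p(c), c))  →  f(f(e, p(e)), f(p(c), c))   [R1 at 1]
5. f(f(e, p(e)), f(p(c), c))  →  f(p(e), f(p(c), c))   [R1 at 1]
6. f(p(e), f(p(c), c))  →  e   [R5 at ε]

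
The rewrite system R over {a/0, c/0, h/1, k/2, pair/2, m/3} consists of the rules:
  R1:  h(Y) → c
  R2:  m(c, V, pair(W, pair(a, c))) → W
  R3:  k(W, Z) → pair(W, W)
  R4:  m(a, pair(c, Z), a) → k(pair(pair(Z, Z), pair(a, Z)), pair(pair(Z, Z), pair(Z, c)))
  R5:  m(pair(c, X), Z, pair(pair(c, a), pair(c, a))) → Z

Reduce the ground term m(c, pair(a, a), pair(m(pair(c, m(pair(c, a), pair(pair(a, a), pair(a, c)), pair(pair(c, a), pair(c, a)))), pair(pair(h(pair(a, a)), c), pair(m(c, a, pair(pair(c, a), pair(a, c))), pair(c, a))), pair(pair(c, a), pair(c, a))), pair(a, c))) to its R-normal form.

pair(pair(c, c), pair(pair(c, a), pair(c, a)))

1. m(c, pair(a, a), pair(m(pair(c, m(pair(c, a), pair(pair(a, a), pair(a, c)), pair(pair(c, a), pair(c, a)))), pair(pair(h(pair(a, a)), c), pair(m(c, a, pair(pair(c, a), pair(a, c))), pair(c, a))), pair(pair(c, a), pair(c, a))), pair(a, c)))  →  m(pair(c, m(pair(c, a), pair(pair(a, a), pair(a, c)), pair(pair(c, a), pair(c, a)))), pair(pair(h(pair(a, a)), c), pair(m(c, a, pair(pair(c, a), pair(a, c))), pair(c, a))), pair(pair(c, a), pair(c, a)))   [R2 at ε]
2. m(pair(c, m(pair(c, a), pair(pair(a, a), pair(a, c)), pair(pair(c, a), pair(c, a)))), pair(pair(h(pair(a, a)), c), pair(m(c, a, pair(pair(c, a), pair(a, c))), pair(c, a))), pair(pair(c, a), pair(c, a)))  →  pair(pair(h(pair(a, a)), c), pair(m(c, a, pair(pair(c, a), pair(a, c))), pair(c, a)))   [R5 at ε]
3. pair(pair(h(pair(a, a)), c), pair(m(c, a, pair(pair(c, a), pair(a, c))), pair(c, a)))  →  pair(pair(c, c), pair(m(c, a, pair(pair(c, a), pair(a, c))), pair(c, a)))   [R1 at 1.1]
4. pair(pair(c, c), pair(m(c, a, pair(pair(c, a), pair(a, c))), pair(c, a)))  →  pair(pair(c, c), pair(pair(c, a), pair(c, a)))   [R2 at 2.1]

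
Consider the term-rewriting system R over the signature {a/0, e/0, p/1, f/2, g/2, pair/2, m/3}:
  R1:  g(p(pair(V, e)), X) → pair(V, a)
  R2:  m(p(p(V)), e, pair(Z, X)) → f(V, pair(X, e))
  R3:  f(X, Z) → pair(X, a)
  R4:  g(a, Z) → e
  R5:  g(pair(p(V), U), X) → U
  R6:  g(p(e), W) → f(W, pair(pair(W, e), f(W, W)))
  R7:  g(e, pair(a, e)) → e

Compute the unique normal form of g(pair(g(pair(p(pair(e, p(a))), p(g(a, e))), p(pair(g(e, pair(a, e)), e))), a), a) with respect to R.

a

1. g(pair(g(pair(p(pair(e, p(a))), p(g(a, e))), p(pair(g(e, pair(a, e)), e))), a), a)  →  g(pair(p(g(a, e)), a), a)   [R5 at 1.1]
2. g(pair(p(g(a, e)), a), a)  →  a   [R5 at ε]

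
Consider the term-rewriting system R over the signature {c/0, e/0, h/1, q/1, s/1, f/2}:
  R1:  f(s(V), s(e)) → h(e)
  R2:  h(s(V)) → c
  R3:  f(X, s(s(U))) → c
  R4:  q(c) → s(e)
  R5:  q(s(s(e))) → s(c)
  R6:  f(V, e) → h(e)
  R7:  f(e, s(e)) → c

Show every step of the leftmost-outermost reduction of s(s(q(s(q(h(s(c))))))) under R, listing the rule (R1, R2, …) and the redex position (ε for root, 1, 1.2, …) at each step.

s(s(s(c)))

1. s(s(q(s(q(h(s(c)))))))  →  s(s(q(s(q(c)))))   [R2 at 1.1.1.1.1]
2. s(s(q(s(q(c)))))  →  s(s(q(s(s(e)))))   [R4 at 1.1.1.1]
3. s(s(q(s(s(e)))))  →  s(s(s(c)))   [R5 at 1.1]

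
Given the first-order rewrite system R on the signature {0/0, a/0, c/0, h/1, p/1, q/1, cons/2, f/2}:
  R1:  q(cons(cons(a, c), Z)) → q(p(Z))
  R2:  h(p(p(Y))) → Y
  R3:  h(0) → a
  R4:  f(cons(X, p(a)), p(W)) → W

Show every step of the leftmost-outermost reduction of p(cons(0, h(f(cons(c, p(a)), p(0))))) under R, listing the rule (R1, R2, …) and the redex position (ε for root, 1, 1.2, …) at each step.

1. p(cons(0, h(f(cons(c, p(a)), p(0)))))  →  p(cons(0, h(0)))   [R4 at 1.2.1]
2. p(cons(0, h(0)))  →  p(cons(0, a))   [R3 at 1.2]

p(cons(0, a))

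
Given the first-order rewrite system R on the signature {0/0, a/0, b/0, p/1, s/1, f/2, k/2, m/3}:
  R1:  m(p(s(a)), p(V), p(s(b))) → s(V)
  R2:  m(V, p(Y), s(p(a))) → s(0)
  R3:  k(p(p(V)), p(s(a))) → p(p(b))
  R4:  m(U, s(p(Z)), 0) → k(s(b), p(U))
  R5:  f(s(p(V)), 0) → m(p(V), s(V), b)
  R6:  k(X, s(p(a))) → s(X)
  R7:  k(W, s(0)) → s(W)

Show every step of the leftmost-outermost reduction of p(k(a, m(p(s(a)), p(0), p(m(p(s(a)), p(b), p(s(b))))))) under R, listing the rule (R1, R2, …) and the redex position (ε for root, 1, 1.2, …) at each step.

1. p(k(a, m(p(s(a)), p(0), p(m(p(s(a)), p(b), p(s(b)))))))  →  p(k(a, m(p(s(a)), p(0), p(s(b)))))   [R1 at 1.2.3.1]
2. p(k(a, m(p(s(a)), p(0), p(s(b)))))  →  p(k(a, s(0)))   [R1 at 1.2]
3. p(k(a, s(0)))  →  p(s(a))   [R7 at 1]

p(s(a))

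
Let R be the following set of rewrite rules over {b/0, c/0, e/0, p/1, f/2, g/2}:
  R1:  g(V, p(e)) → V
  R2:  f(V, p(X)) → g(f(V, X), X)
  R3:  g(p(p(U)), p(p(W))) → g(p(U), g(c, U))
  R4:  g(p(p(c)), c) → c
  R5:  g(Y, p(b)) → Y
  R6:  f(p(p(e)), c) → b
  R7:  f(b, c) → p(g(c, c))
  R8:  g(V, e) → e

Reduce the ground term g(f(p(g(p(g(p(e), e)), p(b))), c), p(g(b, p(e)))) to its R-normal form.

b

1. g(f(p(g(p(g(p(e), e)), p(b))), c), p(g(b, p(e))))  →  g(f(p(p(g(p(e), e))), c), p(g(b, p(e))))   [R5 at 1.1.1]
2. g(f(p(p(g(p(e), e))), c), p(g(b, p(e))))  →  g(f(p(p(e)), c), p(g(b, p(e))))   [R8 at 1.1.1.1]
3. g(f(p(p(e)), c), p(g(b, p(e))))  →  g(b, p(g(b, p(e))))   [R6 at 1]
4. g(b, p(g(b, p(e))))  →  g(b, p(b))   [R1 at 2.1]
5. g(b, p(b))  →  b   [R5 at ε]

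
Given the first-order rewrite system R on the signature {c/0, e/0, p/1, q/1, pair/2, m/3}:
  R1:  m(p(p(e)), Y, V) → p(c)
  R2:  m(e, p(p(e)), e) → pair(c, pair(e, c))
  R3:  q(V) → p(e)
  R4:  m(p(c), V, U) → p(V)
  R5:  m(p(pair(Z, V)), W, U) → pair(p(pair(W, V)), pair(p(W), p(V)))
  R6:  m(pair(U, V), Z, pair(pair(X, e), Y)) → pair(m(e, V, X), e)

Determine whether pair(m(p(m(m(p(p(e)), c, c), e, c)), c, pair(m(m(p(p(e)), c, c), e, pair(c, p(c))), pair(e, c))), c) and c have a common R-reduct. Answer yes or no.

no — NF(t₁) = pair(p(c), c), NF(t₂) = c

Reduce t₁ = pair(m(p(m(m(p(p(e)), c, c), e, c)), c, pair(m(m(p(p(e)), c, c), e, pair(c, p(c))), pair(e, c))), c):
1. pair(m(p(m(m(p(p(e)), c, c), e, c)), c, pair(m(m(p(p(e)), c, c), e, pair(c, p(c))), pair(e, c))), c)  →  pair(m(p(m(p(c), e, c)), c, pair(m(m(p(p(e)), c, c), e, pair(c, p(c))), pair(e, c))), c)   [R1 at 1.1.1.1]
2. pair(m(p(m(p(c), e, c)), c, pair(m(m(p(p(e)), c, c), e, pair(c, p(c))), pair(e, c))), c)  →  pair(m(p(p(e)), c, pair(m(m(p(p(e)), c, c), e, pair(c, p(c))), pair(e, c))), c)   [R4 at 1.1.1]
3. pair(m(p(p(e)), c, pair(m(m(p(p(e)), c, c), e, pair(c, p(c))), pair(e, c))), c)  →  pair(p(c), c)   [R1 at 1]

Reduce t₂ = c:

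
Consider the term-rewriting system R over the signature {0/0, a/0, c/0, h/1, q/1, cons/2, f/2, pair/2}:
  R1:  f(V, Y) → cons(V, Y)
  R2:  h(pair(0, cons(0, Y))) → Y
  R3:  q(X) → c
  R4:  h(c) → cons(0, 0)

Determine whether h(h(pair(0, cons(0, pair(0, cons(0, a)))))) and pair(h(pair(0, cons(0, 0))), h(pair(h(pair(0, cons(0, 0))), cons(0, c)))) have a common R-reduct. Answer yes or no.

no — NF(t₁) = a, NF(t₂) = pair(0, c)

Reduce t₁ = h(h(pair(0, cons(0, pair(0, cons(0, a)))))):
1. h(h(pair(0, cons(0, pair(0, cons(0, a))))))  →  h(pair(0, cons(0, a)))   [R2 at 1]
2. h(pair(0, cons(0, a)))  →  a   [R2 at ε]

Reduce t₂ = pair(h(pair(0, cons(0, 0))), h(pair(h(pair(0, cons(0, 0))), cons(0, c)))):
1. pair(h(pair(0, cons(0, 0))), h(pair(h(pair(0, cons(0, 0))), cons(0, c))))  →  pair(0, h(pair(h(pair(0, cons(0, 0))), cons(0, c))))   [R2 at 1]
2. pair(0, h(pair(h(pair(0, cons(0, 0))), cons(0, c))))  →  pair(0, h(pair(0, cons(0, c))))   [R2 at 2.1.1]
3. pair(0, h(pair(0, cons(0, c))))  →  pair(0, c)   [R2 at 2]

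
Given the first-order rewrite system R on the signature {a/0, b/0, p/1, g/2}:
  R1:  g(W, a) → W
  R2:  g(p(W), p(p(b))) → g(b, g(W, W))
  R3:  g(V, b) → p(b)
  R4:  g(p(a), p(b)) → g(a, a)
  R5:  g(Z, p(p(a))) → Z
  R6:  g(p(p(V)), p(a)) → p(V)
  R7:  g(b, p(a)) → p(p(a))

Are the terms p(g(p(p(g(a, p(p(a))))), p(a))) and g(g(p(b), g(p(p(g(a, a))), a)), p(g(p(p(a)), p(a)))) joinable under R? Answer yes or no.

no — NF(t₁) = p(p(a)), NF(t₂) = p(b)

Reduce t₁ = p(g(p(p(g(a, p(p(a))))), p(a))):
1. p(g(p(p(g(a, p(p(a))))), p(a)))  →  p(p(g(a, p(p(a)))))   [R6 at 1]
2. p(p(g(a, p(p(a)))))  →  p(p(a))   [R5 at 1.1]

Reduce t₂ = g(g(p(b), g(p(p(g(a, a))), a)), p(g(p(p(a)), p(a)))):
1. g(g(p(b), g(p(p(g(a, a))), a)), p(g(p(p(a)), p(a))))  →  g(g(p(b), p(p(g(a, a)))), p(g(p(p(a)), p(a))))   [R1 at 1.2]
2. g(g(p(b), p(p(g(a, a)))), p(g(p(p(a)), p(a))))  →  g(g(p(b), p(p(a))), p(g(p(p(a)), p(a))))   [R1 at 1.2.1.1]
3. g(g(p(b), p(p(a))), p(g(p(p(a)), p(a))))  →  g(p(b), p(g(p(p(a)), p(a))))   [R5 at 1]
4. g(p(b), p(g(p(p(a)), p(a))))  →  g(p(b), p(p(a)))   [R6 at 2.1]
5. g(p(b), p(p(a)))  →  p(b)   [R5 at ε]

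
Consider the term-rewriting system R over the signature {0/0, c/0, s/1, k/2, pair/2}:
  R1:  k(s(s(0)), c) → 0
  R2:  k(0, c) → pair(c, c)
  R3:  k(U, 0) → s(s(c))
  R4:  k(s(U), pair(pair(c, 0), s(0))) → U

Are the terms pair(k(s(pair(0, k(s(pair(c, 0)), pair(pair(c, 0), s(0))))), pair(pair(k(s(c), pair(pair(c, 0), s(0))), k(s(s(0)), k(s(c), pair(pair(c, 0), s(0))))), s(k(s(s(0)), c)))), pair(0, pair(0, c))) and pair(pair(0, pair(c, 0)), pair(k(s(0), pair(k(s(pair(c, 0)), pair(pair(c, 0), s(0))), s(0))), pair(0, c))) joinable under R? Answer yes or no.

Reduce t₁ = pair(k(s(pair(0, k(s(pair(c, 0)), pair(pair(c, 0), s(0))))), pair(pair(k(s(c), pair(pair(c, 0), s(0))), k(s(s(0)), k(s(c), pair(pair(c, 0), s(0))))), s(k(s(s(0)), c)))), pair(0, pair(0, c))):
1. pair(k(s(pair(0, k(s(pair(c, 0)), pair(pair(c, 0), s(0))))), pair(pair(k(s(c), pair(pair(c, 0), s(0))), k(s(s(0)), k(s(c), pair(pair(c, 0), s(0))))), s(k(s(s(0)), c)))), pair(0, pair(0, c)))  →  pair(k(s(pair(0, pair(c, 0))), pair(pair(k(s(c), pair(pair(c, 0), s(0))), k(s(s(0)), k(s(c), pair(pair(c, 0), s(0))))), s(k(s(s(0)), c)))), pair(0, pair(0, c)))   [R4 at 1.1.1.2]
2. pair(k(s(pair(0, pair(c, 0))), pair(pair(k(s(c), pair(pair(c, 0), s(0))), k(s(s(0)), k(s(c), pair(pair(c, 0), s(0))))), s(k(s(s(0)), c)))), pair(0, pair(0, c)))  →  pair(k(s(pair(0, pair(c, 0))), pair(pair(c, k(s(s(0)), k(s(c), pair(pair(c, 0), s(0))))), s(k(s(s(0)), c)))), pair(0, pair(0, c)))   [R4 at 1.2.1.1]
3. pair(k(s(pair(0, pair(c, 0))), pair(pair(c, k(s(s(0)), k(s(c), pair(pair(c, 0), s(0))))), s(k(s(s(0)), c)))), pair(0, pair(0, c)))  →  pair(k(s(pair(0, pair(c, 0))), pair(pair(c, k(s(s(0)), c)), s(k(s(s(0)), c)))), pair(0, pair(0, c)))   [R4 at 1.2.1.2.2]
4. pair(k(s(pair(0, pair(c, 0))), pair(pair(c, k(s(s(0)), c)), s(k(s(s(0)), c)))), pair(0, pair(0, c)))  →  pair(k(s(pair(0, pair(c, 0))), pair(pair(c, 0), s(k(s(s(0)), c)))), pair(0, pair(0, c)))   [R1 at 1.2.1.2]
5. pair(k(s(pair(0, pair(c, 0))), pair(pair(c, 0), s(k(s(s(0)), c)))), pair(0, pair(0, c)))  →  pair(k(s(pair(0, pair(c, 0))), pair(pair(c, 0), s(0))), pair(0, pair(0, c)))   [R1 at 1.2.2.1]
6. pair(k(s(pair(0, pair(c, 0))), pair(pair(c, 0), s(0))), pair(0, pair(0, c)))  →  pair(pair(0, pair(c, 0)), pair(0, pair(0, c)))   [R4 at 1]

Reduce t₂ = pair(pair(0, pair(c, 0)), pair(k(s(0), pair(k(s(pair(c, 0)), pair(pair(c, 0), s(0))), s(0))), pair(0, c))):
1. pair(pair(0, pair(c, 0)), pair(k(s(0), pair(k(s(pair(c, 0)), pair(pair(c, 0), s(0))), s(0))), pair(0, c)))  →  pair(pair(0, pair(c, 0)), pair(k(s(0), pair(pair(c, 0), s(0))), pair(0, c)))   [R4 at 2.1.2.1]
2. pair(pair(0, pair(c, 0)), pair(k(s(0), pair(pair(c, 0), s(0))), pair(0, c)))  →  pair(pair(0, pair(c, 0)), pair(0, pair(0, c)))   [R4 at 2.1]

yes — NF(t₁) = pair(pair(0, pair(c, 0)), pair(0, pair(0, c))), NF(t₂) = pair(pair(0, pair(c, 0)), pair(0, pair(0, c)))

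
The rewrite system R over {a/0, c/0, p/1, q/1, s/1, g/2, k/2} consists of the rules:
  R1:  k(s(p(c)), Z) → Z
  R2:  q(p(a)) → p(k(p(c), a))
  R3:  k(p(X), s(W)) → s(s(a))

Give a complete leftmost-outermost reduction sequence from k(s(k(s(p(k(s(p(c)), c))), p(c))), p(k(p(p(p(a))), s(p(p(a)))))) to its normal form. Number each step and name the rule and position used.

1. k(s(k(s(p(k(s(p(c)), c))), p(c))), p(k(p(p(p(a))), s(p(p(a))))))  →  k(s(k(s(p(c)), p(c))), p(k(p(p(p(a))), s(p(p(a))))))   [R1 at 1.1.1.1.1]
2. k(s(k(s(p(c)), p(c))), p(k(p(p(p(a))), s(p(p(a))))))  →  k(s(p(c)), p(k(p(p(p(a))), s(p(p(a))))))   [R1 at 1.1]
3. k(s(p(c)), p(k(p(p(p(a))), s(p(p(a))))))  →  p(k(p(p(p(a))), s(p(p(a)))))   [R1 at ε]
4. p(k(p(p(p(a))), s(p(p(a)))))  →  p(s(s(a)))   [R3 at 1]

p(s(s(a)))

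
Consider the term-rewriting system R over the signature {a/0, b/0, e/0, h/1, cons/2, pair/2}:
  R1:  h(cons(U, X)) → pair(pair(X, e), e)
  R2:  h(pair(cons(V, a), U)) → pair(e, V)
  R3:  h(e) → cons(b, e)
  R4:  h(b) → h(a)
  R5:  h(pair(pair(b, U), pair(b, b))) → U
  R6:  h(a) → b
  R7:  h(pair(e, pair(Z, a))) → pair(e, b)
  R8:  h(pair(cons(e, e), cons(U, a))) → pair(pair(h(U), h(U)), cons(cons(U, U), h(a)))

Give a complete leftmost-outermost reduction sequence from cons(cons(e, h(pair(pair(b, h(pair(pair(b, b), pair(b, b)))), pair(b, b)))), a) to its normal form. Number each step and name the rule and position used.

1. cons(cons(e, h(pair(pair(b, h(pair(pair(b, b), pair(b, b)))), pair(b, b)))), a)  →  cons(cons(e, h(pair(pair(b, b), pair(b, b)))), a)   [R5 at 1.2]
2. cons(cons(e, h(pair(pair(b, b), pair(b, b)))), a)  →  cons(cons(e, b), a)   [R5 at 1.2]

cons(cons(e, b), a)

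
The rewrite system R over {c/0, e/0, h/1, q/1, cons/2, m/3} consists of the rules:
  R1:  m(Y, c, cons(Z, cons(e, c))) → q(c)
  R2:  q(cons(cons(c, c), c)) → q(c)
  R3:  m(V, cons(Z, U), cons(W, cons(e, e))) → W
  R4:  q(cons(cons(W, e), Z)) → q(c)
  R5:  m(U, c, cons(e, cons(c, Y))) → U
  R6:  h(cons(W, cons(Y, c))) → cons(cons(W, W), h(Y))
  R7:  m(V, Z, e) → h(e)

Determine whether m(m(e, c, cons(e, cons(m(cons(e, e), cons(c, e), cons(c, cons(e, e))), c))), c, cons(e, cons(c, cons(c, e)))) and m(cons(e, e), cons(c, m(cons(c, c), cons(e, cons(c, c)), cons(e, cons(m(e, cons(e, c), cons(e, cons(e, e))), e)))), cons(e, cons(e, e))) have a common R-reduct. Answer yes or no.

yes — NF(t₁) = e, NF(t₂) = e

Reduce t₁ = m(m(e, c, cons(e, cons(m(cons(e, e), cons(c, e), cons(c, cons(e, e))), c))), c, cons(e, cons(c, cons(c, e)))):
1. m(m(e, c, cons(e, cons(m(cons(e, e), cons(c, e), cons(c, cons(e, e))), c))), c, cons(e, cons(c, cons(c, e))))  →  m(e, c, cons(e, cons(m(cons(e, e), cons(c, e), cons(c, cons(e, e))), c)))   [R5 at ε]
2. m(e, c, cons(e, cons(m(cons(e, e), cons(c, e), cons(c, cons(e, e))), c)))  →  m(e, c, cons(e, cons(c, c)))   [R3 at 3.2.1]
3. m(e, c, cons(e, cons(c, c)))  →  e   [R5 at ε]

Reduce t₂ = m(cons(e, e), cons(c, m(cons(c, c), cons(e, cons(c, c)), cons(e, cons(m(e, cons(e, c), cons(e, cons(e, e))), e)))), cons(e, cons(e, e))):
1. m(cons(e, e), cons(c, m(cons(c, c), cons(e, cons(c, c)), cons(e, cons(m(e, cons(e, c), cons(e, cons(e, e))), e)))), cons(e, cons(e, e)))  →  e   [R3 at ε]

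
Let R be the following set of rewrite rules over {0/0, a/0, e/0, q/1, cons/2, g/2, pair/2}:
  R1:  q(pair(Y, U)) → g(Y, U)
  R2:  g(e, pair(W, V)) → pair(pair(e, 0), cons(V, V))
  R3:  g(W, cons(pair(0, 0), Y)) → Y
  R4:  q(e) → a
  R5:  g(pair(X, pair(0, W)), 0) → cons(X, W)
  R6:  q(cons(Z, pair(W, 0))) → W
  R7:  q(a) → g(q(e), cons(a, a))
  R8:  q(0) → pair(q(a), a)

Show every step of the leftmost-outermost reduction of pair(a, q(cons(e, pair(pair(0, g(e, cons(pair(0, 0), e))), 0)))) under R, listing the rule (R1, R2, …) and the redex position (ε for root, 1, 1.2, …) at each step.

pair(a, pair(0, e))

1. pair(a, q(cons(e, pair(pair(0, g(e, cons(pair(0, 0), e))), 0))))  →  pair(a, pair(0, g(e, cons(pair(0, 0), e))))   [R6 at 2]
2. pair(a, pair(0, g(e, cons(pair(0, 0), e))))  →  pair(a, pair(0, e))   [R3 at 2.2]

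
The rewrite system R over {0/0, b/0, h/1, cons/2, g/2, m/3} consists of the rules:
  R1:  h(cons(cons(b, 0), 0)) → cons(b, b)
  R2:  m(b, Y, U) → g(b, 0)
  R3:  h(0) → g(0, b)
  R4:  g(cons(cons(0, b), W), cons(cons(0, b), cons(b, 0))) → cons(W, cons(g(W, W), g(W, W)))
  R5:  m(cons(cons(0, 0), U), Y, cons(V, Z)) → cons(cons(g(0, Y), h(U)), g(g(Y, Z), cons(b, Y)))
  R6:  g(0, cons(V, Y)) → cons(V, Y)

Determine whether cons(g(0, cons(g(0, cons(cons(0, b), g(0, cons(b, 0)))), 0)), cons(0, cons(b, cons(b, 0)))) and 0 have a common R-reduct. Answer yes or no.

Reduce t₁ = cons(g(0, cons(g(0, cons(cons(0, b), g(0, cons(b, 0)))), 0)), cons(0, cons(b, cons(b, 0)))):
1. cons(g(0, cons(g(0, cons(cons(0, b), g(0, cons(b, 0)))), 0)), cons(0, cons(b, cons(b, 0))))  →  cons(cons(g(0, cons(cons(0, b), g(0, cons(b, 0)))), 0), cons(0, cons(b, cons(b, 0))))   [R6 at 1]
2. cons(cons(g(0, cons(cons(0, b), g(0, cons(b, 0)))), 0), cons(0, cons(b, cons(b, 0))))  →  cons(cons(cons(cons(0, b), g(0, cons(b, 0))), 0), cons(0, cons(b, cons(b, 0))))   [R6 at 1.1]
3. cons(cons(cons(cons(0, b), g(0, cons(b, 0))), 0), cons(0, cons(b, cons(b, 0))))  →  cons(cons(cons(cons(0, b), cons(b, 0)), 0), cons(0, cons(b, cons(b, 0))))   [R6 at 1.1.2]

Reduce t₂ = 0:

no — NF(t₁) = cons(cons(cons(cons(0, b), cons(b, 0)), 0), cons(0, cons(b, cons(b, 0)))), NF(t₂) = 0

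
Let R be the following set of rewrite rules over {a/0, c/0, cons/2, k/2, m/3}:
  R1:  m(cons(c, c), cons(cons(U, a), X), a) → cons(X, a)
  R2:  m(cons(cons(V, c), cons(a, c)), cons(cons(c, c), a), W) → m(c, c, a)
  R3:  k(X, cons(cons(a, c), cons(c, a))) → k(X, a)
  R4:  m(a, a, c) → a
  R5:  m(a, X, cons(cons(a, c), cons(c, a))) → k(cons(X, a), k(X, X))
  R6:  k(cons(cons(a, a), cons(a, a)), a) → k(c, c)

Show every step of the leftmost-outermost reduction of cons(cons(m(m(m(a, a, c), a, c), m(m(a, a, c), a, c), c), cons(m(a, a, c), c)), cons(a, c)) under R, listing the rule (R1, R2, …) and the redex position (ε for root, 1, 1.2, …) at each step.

cons(cons(a, cons(a, c)), cons(a, c))

1. cons(cons(m(m(m(a, a, c), a, c), m(m(a, a, c), a, c), c), cons(m(a, a, c), c)), cons(a, c))  →  cons(cons(m(m(a, a, c), m(m(a, a, c), a, c), c), cons(m(a, a, c), c)), cons(a, c))   [R4 at 1.1.1.1]
2. cons(cons(m(m(a, a, c), m(m(a, a, c), a, c), c), cons(m(a, a, c), c)), cons(a, c))  →  cons(cons(m(a, m(m(a, a, c), a, c), c), cons(m(a, a, c), c)), cons(a, c))   [R4 at 1.1.1]
3. cons(cons(m(a, m(m(a, a, c), a, c), c), cons(m(a, a, c), c)), cons(a, c))  →  cons(cons(m(a, m(a, a, c), c), cons(m(a, a, c), c)), cons(a, c))   [R4 at 1.1.2.1]
4. cons(cons(m(a, m(a, a, c), c), cons(m(a, a, c), c)), cons(a, c))  →  cons(cons(m(a, a, c), cons(m(a, a, c), c)), cons(a, c))   [R4 at 1.1.2]
5. cons(cons(m(a, a, c), cons(m(a, a, c), c)), cons(a, c))  →  cons(cons(a, cons(m(a, a, c), c)), cons(a, c))   [R4 at 1.1]
6. cons(cons(a, cons(m(a, a, c), c)), cons(a, c))  →  cons(cons(a, cons(a, c)), cons(a, c))   [R4 at 1.2.1]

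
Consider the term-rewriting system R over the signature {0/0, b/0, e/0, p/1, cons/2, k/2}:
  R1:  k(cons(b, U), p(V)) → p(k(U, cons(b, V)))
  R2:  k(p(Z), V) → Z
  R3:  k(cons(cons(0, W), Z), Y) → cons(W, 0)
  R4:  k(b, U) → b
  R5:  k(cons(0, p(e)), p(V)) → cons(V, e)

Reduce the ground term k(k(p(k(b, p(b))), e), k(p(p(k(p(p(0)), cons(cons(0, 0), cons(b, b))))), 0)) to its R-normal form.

b

1. k(k(p(k(b, p(b))), e), k(p(p(k(p(p(0)), cons(cons(0, 0), cons(b, b))))), 0))  →  k(k(b, p(b)), k(p(p(k(p(p(0)), cons(cons(0, 0), cons(b, b))))), 0))   [R2 at 1]
2. k(k(b, p(b)), k(p(p(k(p(p(0)), cons(cons(0, 0), cons(b, b))))), 0))  →  k(b, k(p(p(k(p(p(0)), cons(cons(0, 0), cons(b, b))))), 0))   [R4 at 1]
3. k(b, k(p(p(k(p(p(0)), cons(cons(0, 0), cons(b, b))))), 0))  →  b   [R4 at ε]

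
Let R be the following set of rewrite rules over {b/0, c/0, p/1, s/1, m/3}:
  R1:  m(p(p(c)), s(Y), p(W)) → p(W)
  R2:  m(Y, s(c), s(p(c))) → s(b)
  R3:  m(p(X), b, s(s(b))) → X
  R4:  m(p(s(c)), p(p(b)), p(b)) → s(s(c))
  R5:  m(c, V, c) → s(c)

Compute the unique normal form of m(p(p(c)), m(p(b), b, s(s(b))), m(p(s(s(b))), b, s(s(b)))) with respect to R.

1. m(p(p(c)), m(p(b), b, s(s(b))), m(p(s(s(b))), b, s(s(b))))  →  m(p(p(c)), b, m(p(s(s(b))), b, s(s(b))))   [R3 at 2]
2. m(p(p(c)), b, m(p(s(s(b))), b, s(s(b))))  →  m(p(p(c)), b, s(s(b)))   [R3 at 3]
3. m(p(p(c)), b, s(s(b)))  →  p(c)   [R3 at ε]

p(c)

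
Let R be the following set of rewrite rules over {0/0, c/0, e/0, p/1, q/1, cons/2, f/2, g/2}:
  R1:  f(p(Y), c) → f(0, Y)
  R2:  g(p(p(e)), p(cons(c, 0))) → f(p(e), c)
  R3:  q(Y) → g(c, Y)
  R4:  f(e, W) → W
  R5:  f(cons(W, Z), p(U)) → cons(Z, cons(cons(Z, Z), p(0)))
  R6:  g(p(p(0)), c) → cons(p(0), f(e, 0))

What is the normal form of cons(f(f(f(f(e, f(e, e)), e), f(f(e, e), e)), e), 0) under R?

1. cons(f(f(f(f(e, f(e, e)), e), f(f(e, e), e)), e), 0)  →  cons(f(f(f(f(e, e), e), f(f(e, e), e)), e), 0)   [R4 at 1.1.1.1]
2. cons(f(f(f(f(e, e), e), f(f(e, e), e)), e), 0)  →  cons(f(f(f(e, e), f(f(e, e), e)), e), 0)   [R4 at 1.1.1.1]
3. cons(f(f(f(e, e), f(f(e, e), e)), e), 0)  →  cons(f(f(e, f(f(e, e), e)), e), 0)   [R4 at 1.1.1]
4. cons(f(f(e, f(f(e, e), e)), e), 0)  →  cons(f(f(f(e, e), e), e), 0)   [R4 at 1.1]
5. cons(f(f(f(e, e), e), e), 0)  →  cons(f(f(e, e), e), 0)   [R4 at 1.1.1]
6. cons(f(f(e, e), e), 0)  →  cons(f(e, e), 0)   [R4 at 1.1]
7. cons(f(e, e), 0)  →  cons(e, 0)   [R4 at 1]

cons(e, 0)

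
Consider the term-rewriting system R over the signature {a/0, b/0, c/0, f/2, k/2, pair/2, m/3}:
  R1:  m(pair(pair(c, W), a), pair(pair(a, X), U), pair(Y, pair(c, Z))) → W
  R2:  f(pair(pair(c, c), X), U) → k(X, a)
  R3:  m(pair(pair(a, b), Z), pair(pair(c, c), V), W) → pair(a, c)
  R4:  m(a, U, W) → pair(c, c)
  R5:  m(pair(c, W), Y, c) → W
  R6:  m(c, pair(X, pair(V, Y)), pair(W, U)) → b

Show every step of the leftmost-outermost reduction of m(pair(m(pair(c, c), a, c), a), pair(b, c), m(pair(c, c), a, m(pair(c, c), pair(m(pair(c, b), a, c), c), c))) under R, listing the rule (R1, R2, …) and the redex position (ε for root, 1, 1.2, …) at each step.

1. m(pair(m(pair(c, c), a, c), a), pair(b, c), m(pair(c, c), a, m(pair(c, c), pair(m(pair(c, b), a, c), c), c)))  →  m(pair(c, a), pair(b, c), m(pair(c, c), a, m(pair(c, c), pair(m(pair(c, b), a, c), c), c)))   [R5 at 1.1]
2. m(pair(c, a), pair(b, c), m(pair(c, c), a, m(pair(c, c), pair(m(pair(c, b), a, c), c), c)))  →  m(pair(c, a), pair(b, c), m(pair(c, c), a, c))   [R5 at 3.3]
3. m(pair(c, a), pair(b, c), m(pair(c, c), a, c))  →  m(pair(c, a), pair(b, c), c)   [R5 at 3]
4. m(pair(c, a), pair(b, c), c)  →  a   [R5 at ε]

a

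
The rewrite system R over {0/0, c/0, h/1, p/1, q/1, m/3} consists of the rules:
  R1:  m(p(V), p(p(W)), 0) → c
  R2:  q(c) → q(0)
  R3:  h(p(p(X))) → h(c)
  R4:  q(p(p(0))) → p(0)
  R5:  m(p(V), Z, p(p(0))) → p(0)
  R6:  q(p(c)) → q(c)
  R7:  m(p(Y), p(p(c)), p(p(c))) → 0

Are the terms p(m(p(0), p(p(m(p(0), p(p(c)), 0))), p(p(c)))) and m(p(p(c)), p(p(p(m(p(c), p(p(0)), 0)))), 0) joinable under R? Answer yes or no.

Reduce t₁ = p(m(p(0), p(p(m(p(0), p(p(c)), 0))), p(p(c)))):
1. p(m(p(0), p(p(m(p(0), p(p(c)), 0))), p(p(c))))  →  p(m(p(0), p(p(c)), p(p(c))))   [R1 at 1.2.1.1]
2. p(m(p(0), p(p(c)), p(p(c))))  →  p(0)   [R7 at 1]

Reduce t₂ = m(p(p(c)), p(p(p(m(p(c), p(p(0)), 0)))), 0):
1. m(p(p(c)), p(p(p(m(p(c), p(p(0)), 0)))), 0)  →  c   [R1 at ε]

no — NF(t₁) = p(0), NF(t₂) = c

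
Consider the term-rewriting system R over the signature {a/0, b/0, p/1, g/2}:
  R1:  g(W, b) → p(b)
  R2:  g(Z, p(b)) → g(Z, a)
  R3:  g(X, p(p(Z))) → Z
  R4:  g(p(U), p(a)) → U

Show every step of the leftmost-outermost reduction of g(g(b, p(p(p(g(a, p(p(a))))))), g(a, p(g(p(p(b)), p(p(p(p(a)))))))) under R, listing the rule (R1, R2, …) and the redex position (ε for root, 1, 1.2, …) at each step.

a

1. g(g(b, p(p(p(g(a, p(p(a))))))), g(a, p(g(p(p(b)), p(p(p(p(a))))))))  →  g(p(g(a, p(p(a)))), g(a, p(g(p(p(b)), p(p(p(p(a))))))))   [R3 at 1]
2. g(p(g(a, p(p(a)))), g(a, p(g(p(p(b)), p(p(p(p(a))))))))  →  g(p(a), g(a, p(g(p(p(b)), p(p(p(p(a))))))))   [R3 at 1.1]
3. g(p(a), g(a, p(g(p(p(b)), p(p(p(p(a))))))))  →  g(p(a), g(a, p(p(p(a)))))   [R3 at 2.2.1]
4. g(p(a), g(a, p(p(p(a)))))  →  g(p(a), p(a))   [R3 at 2]
5. g(p(a), p(a))  →  a   [R4 at ε]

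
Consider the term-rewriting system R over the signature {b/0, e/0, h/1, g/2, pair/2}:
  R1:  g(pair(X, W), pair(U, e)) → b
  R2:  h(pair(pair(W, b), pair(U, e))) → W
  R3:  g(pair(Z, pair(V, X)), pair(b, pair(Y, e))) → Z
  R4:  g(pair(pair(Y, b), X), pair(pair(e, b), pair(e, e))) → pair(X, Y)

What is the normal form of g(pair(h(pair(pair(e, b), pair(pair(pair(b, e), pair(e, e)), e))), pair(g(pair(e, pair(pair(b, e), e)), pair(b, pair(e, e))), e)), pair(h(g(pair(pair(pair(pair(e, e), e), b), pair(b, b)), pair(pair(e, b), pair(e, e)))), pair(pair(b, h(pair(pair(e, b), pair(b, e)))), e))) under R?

e

1. g(pair(h(pair(pair(e, b), pair(pair(pair(b, e), pair(e, e)), e))), pair(g(pair(e, pair(pair(b, e), e)), pair(b, pair(e, e))), e)), pair(h(g(pair(pair(pair(pair(e, e), e), b), pair(b, b)), pair(pair(e, b), pair(e, e)))), pair(pair(b, h(pair(pair(e, b), pair(b, e)))), e)))  →  g(pair(e, pair(g(pair(e, pair(pair(b, e), e)), pair(b, pair(e, e))), e)), pair(h(g(pair(pair(pair(pair(e, e), e), b), pair(b, b)), pair(pair(e, b), pair(e, e)))), pair(pair(b, h(pair(pair(e, b), pair(b, e)))), e)))   [R2 at 1.1]
2. g(pair(e, pair(g(pair(e, pair(pair(b, e), e)), pair(b, pair(e, e))), e)), pair(h(g(pair(pair(pair(pair(e, e), e), b), pair(b, b)), pair(pair(e, b), pair(e, e)))), pair(pair(b, h(pair(pair(e, b), pair(b, e)))), e)))  →  g(pair(e, pair(e, e)), pair(h(g(pair(pair(pair(pair(e, e), e), b), pair(b, b)), pair(pair(e, b), pair(e, e)))), pair(pair(b, h(pair(pair(e, b), pair(b, e)))), e)))   [R3 at 1.2.1]
3. g(pair(e, pair(e, e)), pair(h(g(pair(pair(pair(pair(e, e), e), b), pair(b, b)), pair(pair(e, b), pair(e, e)))), pair(pair(b, h(pair(pair(e, b), pair(b, e)))), e)))  →  g(pair(e, pair(e, e)), pair(h(pair(pair(b, b), pair(pair(e, e), e))), pair(pair(b, h(pair(pair(e, b), pair(b, e)))), e)))   [R4 at 2.1.1]
4. g(pair(e, pair(e, e)), pair(h(pair(pair(b, b), pair(pair(e, e), e))), pair(pair(b, h(pair(pair(e, b), pair(b, e)))), e)))  →  g(pair(e, pair(e, e)), pair(b, pair(pair(b, h(pair(pair(e, b), pair(b, e)))), e)))   [R2 at 2.1]
5. g(pair(e, pair(e, e)), pair(b, pair(pair(b, h(pair(pair(e, b), pair(b, e)))), e)))  →  e   [R3 at ε]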